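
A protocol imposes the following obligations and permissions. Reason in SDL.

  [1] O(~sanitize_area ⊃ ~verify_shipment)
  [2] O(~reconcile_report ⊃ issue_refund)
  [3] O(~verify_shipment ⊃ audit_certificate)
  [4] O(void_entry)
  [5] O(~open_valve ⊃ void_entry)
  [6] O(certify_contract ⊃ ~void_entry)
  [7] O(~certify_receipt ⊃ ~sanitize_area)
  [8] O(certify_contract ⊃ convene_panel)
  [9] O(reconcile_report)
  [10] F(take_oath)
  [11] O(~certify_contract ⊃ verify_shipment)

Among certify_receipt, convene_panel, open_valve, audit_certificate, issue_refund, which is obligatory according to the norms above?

Premise 4 states O(void_entry) outright.
The contrapositive of premise 6 (O(certify_contract ⊃ ~void_entry)) is O(void_entry ⊃ ~certify_contract), and O(void_entry) is already established, so O(~certify_contract).
Premise 11 is O(~certify_contract ⊃ verify_shipment); since O(~certify_contract), deontic closure gives O(verify_shipment).
The contrapositive of premise 1 (O(~sanitize_area ⊃ ~verify_shipment)) is O(verify_shipment ⊃ sanitize_area), and O(verify_shipment) is already established, so O(sanitize_area).
The contrapositive of premise 7 (O(~certify_receipt ⊃ ~sanitize_area)) is O(sanitize_area ⊃ certify_receipt), and O(sanitize_area) is already established, so O(certify_receipt).
So O(certify_receipt) holds — certify_receipt is obligatory. None of the other listed options is made obligatory by any chain of premises.

certify_receipt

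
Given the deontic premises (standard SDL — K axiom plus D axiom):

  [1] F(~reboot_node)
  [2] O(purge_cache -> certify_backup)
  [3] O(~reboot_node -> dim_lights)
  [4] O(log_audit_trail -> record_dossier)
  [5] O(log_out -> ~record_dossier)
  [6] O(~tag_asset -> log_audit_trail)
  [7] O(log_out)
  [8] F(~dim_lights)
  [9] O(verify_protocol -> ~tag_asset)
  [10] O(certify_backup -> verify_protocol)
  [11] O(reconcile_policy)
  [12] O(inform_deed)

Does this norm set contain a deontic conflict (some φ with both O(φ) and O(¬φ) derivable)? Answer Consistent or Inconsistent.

Consistent

Premise 3 is O(~reboot_node -> dim_lights); even if O(dim_lights) held, inferring O(~reboot_node) would be affirming the consequent — invalid.
So O(~reboot_node) is not derivable, and the apparent clash with O(reboot_node) does not arise.
A world satisfying every obligation exists (e.g. certify_backup=false, dim_lights=true, inform_deed=true, log_audit_trail=false, log_out=true, purge_cache=false, reboot_node=true, reconcile_policy=true, record_dossier=false, tag_asset=true, verify_protocol=false); no atom is both obligatory and forbidden, so the set is consistent.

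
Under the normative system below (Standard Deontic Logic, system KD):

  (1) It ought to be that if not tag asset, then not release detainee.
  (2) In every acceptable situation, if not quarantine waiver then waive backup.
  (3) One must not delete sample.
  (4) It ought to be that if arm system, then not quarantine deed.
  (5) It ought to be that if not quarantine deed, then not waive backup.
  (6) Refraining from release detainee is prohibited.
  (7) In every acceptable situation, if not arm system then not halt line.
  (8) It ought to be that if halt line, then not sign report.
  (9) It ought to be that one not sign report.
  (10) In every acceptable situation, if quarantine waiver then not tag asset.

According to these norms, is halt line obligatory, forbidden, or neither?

Premise 6, F(¬release_detainee), is equivalent to O(release_detainee).
Premise 1 is O(¬tag_asset → ¬release_detainee); contrapositively O(release_detainee → tag_asset). Since O(release_detainee) holds, K gives O(tag_asset).
The contrapositive of premise 10 (O(quarantine_waiver → ¬tag_asset)) is O(tag_asset → ¬quarantine_waiver), and O(tag_asset) is already established, so O(¬quarantine_waiver).
With premise 2, O(¬quarantine_waiver → waive_backup), the K-axiom yields O(waive_backup).
Premise 5 is O(¬quarantine_deed → ¬waive_backup); contrapositively O(waive_backup → quarantine_deed). Since O(waive_backup) holds, K gives O(quarantine_deed).
Premise 4 is O(arm_system → ¬quarantine_deed); contrapositively O(quarantine_deed → ¬arm_system). Since O(quarantine_deed) holds, K gives O(¬arm_system).
Premise 7 is O(¬arm_system → ¬halt_line); since O(¬arm_system), deontic closure gives O(¬halt_line).
Premises 3, 8, 9 do not contribute to this derivation.
Thus O(¬halt_line), which is F(halt_line): halt_line is forbidden.

Forbidden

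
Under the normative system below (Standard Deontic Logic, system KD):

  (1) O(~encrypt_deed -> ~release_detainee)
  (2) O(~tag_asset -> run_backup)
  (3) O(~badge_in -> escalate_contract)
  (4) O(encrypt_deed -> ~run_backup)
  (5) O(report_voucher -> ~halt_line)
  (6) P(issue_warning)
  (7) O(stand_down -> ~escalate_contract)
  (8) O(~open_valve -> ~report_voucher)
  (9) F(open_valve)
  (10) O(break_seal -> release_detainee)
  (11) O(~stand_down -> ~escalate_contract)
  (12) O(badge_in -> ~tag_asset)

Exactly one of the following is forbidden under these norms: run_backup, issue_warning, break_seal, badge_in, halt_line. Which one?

break_seal

Premises 7 and 11 are O(stand_down -> ~escalate_contract) and O(~stand_down -> ~escalate_contract); every ideal world satisfies stand_down or ~stand_down, so in either case ~escalate_contract holds — hence O(~escalate_contract).
Premise 3 is O(~badge_in -> escalate_contract); contrapositively O(~escalate_contract -> badge_in). Since O(~escalate_contract) holds, K gives O(badge_in).
Applying K to premise 12 (O(badge_in -> ~tag_asset)) and O(badge_in) yields O(~tag_asset).
From O(~tag_asset) and premise 2, O(~tag_asset -> run_backup), we obtain O(run_backup).
The contrapositive of premise 4 (O(encrypt_deed -> ~run_backup)) is O(run_backup -> ~encrypt_deed), and O(run_backup) is already established, so O(~encrypt_deed).
Applying K to premise 1 (O(~encrypt_deed -> ~release_detainee)) and O(~encrypt_deed) yields O(~release_detainee).
Premise 10, O(break_seal -> release_detainee), contraposes to O(~release_detainee -> ~break_seal); with O(~release_detainee) we get O(~break_seal).
So O(~break_seal) holds, i.e. break_seal is forbidden. None of the other listed options is forbidden under the premises.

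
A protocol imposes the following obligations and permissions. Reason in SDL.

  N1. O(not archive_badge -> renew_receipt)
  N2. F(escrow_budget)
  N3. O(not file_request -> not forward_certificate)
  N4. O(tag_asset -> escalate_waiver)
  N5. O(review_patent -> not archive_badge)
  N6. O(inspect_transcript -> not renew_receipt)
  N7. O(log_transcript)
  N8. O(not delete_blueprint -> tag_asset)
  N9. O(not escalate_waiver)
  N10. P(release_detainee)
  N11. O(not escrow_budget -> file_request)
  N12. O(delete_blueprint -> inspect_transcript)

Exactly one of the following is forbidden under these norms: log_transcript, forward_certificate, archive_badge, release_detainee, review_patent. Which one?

Premise 9 gives O(not escalate_waiver).
Premise 4 is O(tag_asset -> escalate_waiver); contrapositively O(not escalate_waiver -> not tag_asset). Since O(not escalate_waiver) holds, K gives O(not tag_asset).
Premise 8, O(not delete_blueprint -> tag_asset), contraposes to O(not tag_asset -> delete_blueprint); with O(not tag_asset) we get O(delete_blueprint).
Premise 12 is O(delete_blueprint -> inspect_transcript); since O(delete_blueprint), deontic closure gives O(inspect_transcript).
With premise 6, O(inspect_transcript -> not renew_receipt), the K-axiom yields O(not renew_receipt).
Premise 1, O(not archive_badge -> renew_receipt), contraposes to O(not renew_receipt -> archive_badge); with O(not renew_receipt) we get O(archive_badge).
Premise 5, O(review_patent -> not archive_badge), contraposes to O(archive_badge -> not review_patent); with O(archive_badge) we get O(not review_patent).
So O(not review_patent) holds, i.e. review_patent is forbidden. None of the other listed options is forbidden under the premises.

review_patent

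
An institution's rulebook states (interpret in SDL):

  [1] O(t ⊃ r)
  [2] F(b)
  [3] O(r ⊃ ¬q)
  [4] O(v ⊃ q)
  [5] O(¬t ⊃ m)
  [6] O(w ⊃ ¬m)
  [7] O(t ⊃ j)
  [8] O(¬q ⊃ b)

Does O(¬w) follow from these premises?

Yes

Premise 2, F(b), is equivalent to O(¬b).
Premise 8, O(¬q ⊃ b), contraposes to O(¬b ⊃ q); with O(¬b) we get O(q).
Premise 3 is O(r ⊃ ¬q); contrapositively O(q ⊃ ¬r). Since O(q) holds, K gives O(¬r).
Premise 1 is O(t ⊃ r); contrapositively O(¬r ⊃ ¬t). Since O(¬r) holds, K gives O(¬t).
With premise 5, O(¬t ⊃ m), the K-axiom yields O(m).
The contrapositive of premise 6 (O(w ⊃ ¬m)) is O(m ⊃ ¬w), and O(m) is already established, so O(¬w).
Premises 4, 7 do not contribute to this derivation.
So O(¬w) follows.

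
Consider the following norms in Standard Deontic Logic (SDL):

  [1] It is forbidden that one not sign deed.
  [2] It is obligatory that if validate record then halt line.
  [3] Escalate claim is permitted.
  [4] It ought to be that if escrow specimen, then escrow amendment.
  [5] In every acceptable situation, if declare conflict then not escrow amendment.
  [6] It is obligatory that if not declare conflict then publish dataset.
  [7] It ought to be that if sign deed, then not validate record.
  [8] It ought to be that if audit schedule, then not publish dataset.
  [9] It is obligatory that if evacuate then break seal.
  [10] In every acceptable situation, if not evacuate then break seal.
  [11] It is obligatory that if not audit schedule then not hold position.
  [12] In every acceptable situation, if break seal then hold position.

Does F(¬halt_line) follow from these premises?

No

Premise 2 is O(validate_record → halt_line), but O(validate_record) is not derivable from the premises, so it does not yield O(halt_line).
No other premise forces O(halt_line). An ideal world satisfying every premise can still have ¬halt_line true, so F(¬halt_line) is not derivable.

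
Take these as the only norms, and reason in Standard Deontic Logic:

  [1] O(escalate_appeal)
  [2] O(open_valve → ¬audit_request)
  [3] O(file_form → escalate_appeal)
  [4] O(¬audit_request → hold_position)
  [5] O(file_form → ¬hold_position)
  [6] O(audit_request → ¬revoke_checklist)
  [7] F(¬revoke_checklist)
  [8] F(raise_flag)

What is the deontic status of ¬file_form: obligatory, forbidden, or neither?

Obligatory

Premise 7 is F(¬revoke_checklist), i.e. O(revoke_checklist).
The contrapositive of premise 6 (O(audit_request → ¬revoke_checklist)) is O(revoke_checklist → ¬audit_request), and O(revoke_checklist) is already established, so O(¬audit_request).
Premise 4 is O(¬audit_request → hold_position); since O(¬audit_request), deontic closure gives O(hold_position).
The contrapositive of premise 5 (O(file_form → ¬hold_position)) is O(hold_position → ¬file_form), and O(hold_position) is already established, so O(¬file_form).
Premises 1, 2, 3, 8 do not contribute to this derivation.
Hence ¬file_form is obligatory.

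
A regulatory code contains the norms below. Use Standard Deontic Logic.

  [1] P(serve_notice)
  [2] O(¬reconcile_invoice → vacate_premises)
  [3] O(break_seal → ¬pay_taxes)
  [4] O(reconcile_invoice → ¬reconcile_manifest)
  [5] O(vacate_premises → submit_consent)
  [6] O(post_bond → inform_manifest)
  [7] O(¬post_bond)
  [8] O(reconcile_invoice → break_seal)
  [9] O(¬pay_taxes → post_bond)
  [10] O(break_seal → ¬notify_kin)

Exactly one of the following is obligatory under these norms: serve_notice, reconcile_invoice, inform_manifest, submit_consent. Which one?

Premise 7 gives O(¬post_bond).
The contrapositive of premise 9 (O(¬pay_taxes → post_bond)) is O(¬post_bond → pay_taxes), and O(¬post_bond) is already established, so O(pay_taxes).
Premise 3 is O(break_seal → ¬pay_taxes); contrapositively O(pay_taxes → ¬break_seal). Since O(pay_taxes) holds, K gives O(¬break_seal).
The contrapositive of premise 8 (O(reconcile_invoice → break_seal)) is O(¬break_seal → ¬reconcile_invoice), and O(¬break_seal) is already established, so O(¬reconcile_invoice).
Premise 2 is O(¬reconcile_invoice → vacate_premises); since O(¬reconcile_invoice), deontic closure gives O(vacate_premises).
With premise 5, O(vacate_premises → submit_consent), the K-axiom yields O(submit_consent).
So O(submit_consent) holds — submit_consent is obligatory. None of the other listed options is made obligatory by any chain of premises.

submit_consent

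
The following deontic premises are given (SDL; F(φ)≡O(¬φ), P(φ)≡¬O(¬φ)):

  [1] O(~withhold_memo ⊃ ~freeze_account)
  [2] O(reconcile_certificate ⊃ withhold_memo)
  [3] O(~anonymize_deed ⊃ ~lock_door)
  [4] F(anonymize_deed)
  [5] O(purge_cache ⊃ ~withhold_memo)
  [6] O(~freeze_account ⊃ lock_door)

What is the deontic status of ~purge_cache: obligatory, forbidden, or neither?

Obligatory

Premise 4 is F(anonymize_deed), i.e. O(~anonymize_deed).
Applying K to premise 3 (O(~anonymize_deed ⊃ ~lock_door)) and O(~anonymize_deed) yields O(~lock_door).
Premise 6 is O(~freeze_account ⊃ lock_door); contrapositively O(~lock_door ⊃ freeze_account). Since O(~lock_door) holds, K gives O(freeze_account).
The contrapositive of premise 1 (O(~withhold_memo ⊃ ~freeze_account)) is O(freeze_account ⊃ withhold_memo), and O(freeze_account) is already established, so O(withhold_memo).
The contrapositive of premise 5 (O(purge_cache ⊃ ~withhold_memo)) is O(withhold_memo ⊃ ~purge_cache), and O(withhold_memo) is already established, so O(~purge_cache).
Premise 2 does not contribute to this derivation.
Hence ~purge_cache is obligatory.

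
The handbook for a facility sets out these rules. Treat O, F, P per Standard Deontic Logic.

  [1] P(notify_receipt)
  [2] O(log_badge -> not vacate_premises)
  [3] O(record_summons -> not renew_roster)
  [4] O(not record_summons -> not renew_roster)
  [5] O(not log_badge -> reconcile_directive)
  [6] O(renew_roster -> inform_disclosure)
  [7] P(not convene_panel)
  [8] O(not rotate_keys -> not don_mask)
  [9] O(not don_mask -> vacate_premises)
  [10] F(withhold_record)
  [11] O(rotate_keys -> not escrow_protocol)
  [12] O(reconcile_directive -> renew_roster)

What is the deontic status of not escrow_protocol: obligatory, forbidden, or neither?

Obligatory

Premises 3 and 4 cover both cases: O(record_summons -> not renew_roster) and O(not record_summons -> not renew_roster). Since record_summons ∨ not record_summons is a tautology, O(not renew_roster) follows.
The contrapositive of premise 12 (O(reconcile_directive -> renew_roster)) is O(not renew_roster -> not reconcile_directive), and O(not renew_roster) is already established, so O(not reconcile_directive).
Premise 5 is O(not log_badge -> reconcile_directive); contrapositively O(not reconcile_directive -> log_badge). Since O(not reconcile_directive) holds, K gives O(log_badge).
Applying K to premise 2 (O(log_badge -> not vacate_premises)) and O(log_badge) yields O(not vacate_premises).
Premise 9, O(not don_mask -> vacate_premises), contraposes to O(not vacate_premises -> don_mask); with O(not vacate_premises) we get O(don_mask).
Premise 8, O(not rotate_keys -> not don_mask), contraposes to O(don_mask -> rotate_keys); with O(don_mask) we get O(rotate_keys).
Premise 11 is O(rotate_keys -> not escrow_protocol); since O(rotate_keys), deontic closure gives O(not escrow_protocol).
Premises 1, 6, 7, 10 do not contribute to this derivation.
Hence not escrow_protocol is obligatory.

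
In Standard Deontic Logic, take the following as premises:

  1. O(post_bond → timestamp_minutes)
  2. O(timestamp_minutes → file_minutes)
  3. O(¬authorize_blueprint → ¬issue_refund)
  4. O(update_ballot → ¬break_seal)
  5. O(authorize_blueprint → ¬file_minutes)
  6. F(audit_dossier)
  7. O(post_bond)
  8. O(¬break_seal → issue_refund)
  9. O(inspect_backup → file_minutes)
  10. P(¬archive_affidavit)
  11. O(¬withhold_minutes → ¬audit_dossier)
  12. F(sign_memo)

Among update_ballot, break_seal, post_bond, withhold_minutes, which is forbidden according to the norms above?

update_ballot

Premise 7 states O(post_bond) outright.
From O(post_bond) and premise 1, O(post_bond → timestamp_minutes), we obtain O(timestamp_minutes).
From O(timestamp_minutes) and premise 2, O(timestamp_minutes → file_minutes), we obtain O(file_minutes).
Premise 5, O(authorize_blueprint → ¬file_minutes), contraposes to O(file_minutes → ¬authorize_blueprint); with O(file_minutes) we get O(¬authorize_blueprint).
Applying K to premise 3 (O(¬authorize_blueprint → ¬issue_refund)) and O(¬authorize_blueprint) yields O(¬issue_refund).
The contrapositive of premise 8 (O(¬break_seal → issue_refund)) is O(¬issue_refund → break_seal), and O(¬issue_refund) is already established, so O(break_seal).
Premise 4, O(update_ballot → ¬break_seal), contraposes to O(break_seal → ¬update_ballot); with O(break_seal) we get O(¬update_ballot).
So O(¬update_ballot) holds, i.e. update_ballot is forbidden. None of the other listed options is forbidden under the premises.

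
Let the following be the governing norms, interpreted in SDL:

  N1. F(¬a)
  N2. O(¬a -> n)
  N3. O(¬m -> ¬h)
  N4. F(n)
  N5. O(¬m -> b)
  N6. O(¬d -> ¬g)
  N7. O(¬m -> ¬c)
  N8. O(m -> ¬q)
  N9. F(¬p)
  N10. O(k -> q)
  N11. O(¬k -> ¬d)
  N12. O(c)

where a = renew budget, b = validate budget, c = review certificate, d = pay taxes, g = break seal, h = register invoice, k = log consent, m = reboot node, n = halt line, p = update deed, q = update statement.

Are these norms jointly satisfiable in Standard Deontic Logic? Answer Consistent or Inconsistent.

Premise 2 is O(¬a -> n), but O(¬a) is not derivable from the premises, so it does not yield O(n).
So O(n) is not derivable, and the apparent clash with O(¬n) does not arise.
A world satisfying every obligation exists (e.g. a=true, b=false, c=true, d=false, g=false, h=false, k=false, m=true, n=false, p=true, q=false); no atom is both obligatory and forbidden, so the set is consistent.

Consistent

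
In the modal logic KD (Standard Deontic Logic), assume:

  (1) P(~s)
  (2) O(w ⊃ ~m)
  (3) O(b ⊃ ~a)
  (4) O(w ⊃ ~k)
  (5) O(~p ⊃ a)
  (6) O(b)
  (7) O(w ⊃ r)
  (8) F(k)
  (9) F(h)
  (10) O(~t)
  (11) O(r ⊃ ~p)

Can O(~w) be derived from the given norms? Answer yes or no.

Premise 6 states O(b) outright.
Applying K to premise 3 (O(b ⊃ ~a)) and O(b) yields O(~a).
Premise 5, O(~p ⊃ a), contraposes to O(~a ⊃ p); with O(~a) we get O(p).
Premise 11 is O(r ⊃ ~p); contrapositively O(p ⊃ ~r). Since O(p) holds, K gives O(~r).
Premise 7 is O(w ⊃ r); contrapositively O(~r ⊃ ~w). Since O(~r) holds, K gives O(~w).
Premises 1, 2, 4, 8, 9, 10 do not contribute to this derivation.
So O(~w) follows.

Yes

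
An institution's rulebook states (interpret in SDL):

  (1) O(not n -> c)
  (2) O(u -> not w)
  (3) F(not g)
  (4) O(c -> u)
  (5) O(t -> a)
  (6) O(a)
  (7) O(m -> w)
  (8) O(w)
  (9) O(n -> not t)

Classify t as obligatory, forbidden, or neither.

From premise 8 we have O(w).
The contrapositive of premise 2 (O(u -> not w)) is O(w -> not u), and O(w) is already established, so O(not u).
Premise 4, O(c -> u), contraposes to O(not u -> not c); with O(not u) we get O(not c).
Premise 1 is O(not n -> c); contrapositively O(not c -> n). Since O(not c) holds, K gives O(n).
With premise 9, O(n -> not t), the K-axiom yields O(not t).
Premises 3, 5, 6, 7 do not contribute to this derivation.
Thus O(not t), which is F(t): t is forbidden.

Forbidden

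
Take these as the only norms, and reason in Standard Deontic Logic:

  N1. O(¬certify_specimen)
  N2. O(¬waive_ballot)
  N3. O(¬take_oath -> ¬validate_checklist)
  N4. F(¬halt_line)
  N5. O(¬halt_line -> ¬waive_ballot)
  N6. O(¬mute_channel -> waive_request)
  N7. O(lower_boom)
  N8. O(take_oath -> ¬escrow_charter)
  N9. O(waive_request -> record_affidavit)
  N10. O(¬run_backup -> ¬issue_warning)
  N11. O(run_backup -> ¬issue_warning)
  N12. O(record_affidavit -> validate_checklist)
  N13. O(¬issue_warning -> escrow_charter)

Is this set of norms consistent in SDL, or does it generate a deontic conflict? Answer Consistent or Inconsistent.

Consistent

Premise 5 is O(¬halt_line -> ¬waive_ballot); even if O(¬waive_ballot) held, inferring O(¬halt_line) would be affirming the consequent — invalid.
So O(¬halt_line) is not derivable, and the apparent clash with O(halt_line) does not arise.
A world satisfying every obligation exists (e.g. certify_specimen=false, escrow_charter=true, halt_line=true, issue_warning=false, lower_boom=true, mute_channel=true, record_affidavit=false, run_backup=false, take_oath=false, validate_checklist=false, waive_ballot=false, waive_request=false); no atom is both obligatory and forbidden, so the set is consistent.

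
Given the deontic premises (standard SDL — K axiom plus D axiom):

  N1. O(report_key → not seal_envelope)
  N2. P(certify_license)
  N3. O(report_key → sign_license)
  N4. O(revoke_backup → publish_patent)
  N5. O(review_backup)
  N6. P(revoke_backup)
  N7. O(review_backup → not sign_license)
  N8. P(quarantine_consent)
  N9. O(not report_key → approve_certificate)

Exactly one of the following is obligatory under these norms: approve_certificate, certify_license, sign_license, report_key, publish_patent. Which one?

approve_certificate

From premise 5 we have O(review_backup).
With premise 7, O(review_backup → not sign_license), the K-axiom yields O(not sign_license).
The contrapositive of premise 3 (O(report_key → sign_license)) is O(not sign_license → not report_key), and O(not sign_license) is already established, so O(not report_key).
Premise 9 is O(not report_key → approve_certificate); since O(not report_key), deontic closure gives O(approve_certificate).
So O(approve_certificate) holds — approve_certificate is obligatory. None of the other listed options is made obligatory by any chain of premises.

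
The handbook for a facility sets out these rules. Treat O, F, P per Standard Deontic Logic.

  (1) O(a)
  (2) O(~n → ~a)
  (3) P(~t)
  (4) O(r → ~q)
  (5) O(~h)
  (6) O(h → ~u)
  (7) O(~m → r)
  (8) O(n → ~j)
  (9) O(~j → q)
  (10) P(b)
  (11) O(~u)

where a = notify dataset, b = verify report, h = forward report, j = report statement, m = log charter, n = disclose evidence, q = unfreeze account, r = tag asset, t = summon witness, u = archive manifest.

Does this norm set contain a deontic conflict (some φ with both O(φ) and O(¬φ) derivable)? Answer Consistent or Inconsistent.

Premise 6 is O(h → ~u); even if O(~u) held, inferring O(h) would be affirming the consequent — invalid.
So O(h) is not derivable, and the apparent clash with O(~h) does not arise.
A world satisfying every obligation exists (e.g. a=true, b=false, h=false, j=false, m=true, n=true, q=true, r=false, t=false, u=false); no atom is both obligatory and forbidden, so the set is consistent.

Consistent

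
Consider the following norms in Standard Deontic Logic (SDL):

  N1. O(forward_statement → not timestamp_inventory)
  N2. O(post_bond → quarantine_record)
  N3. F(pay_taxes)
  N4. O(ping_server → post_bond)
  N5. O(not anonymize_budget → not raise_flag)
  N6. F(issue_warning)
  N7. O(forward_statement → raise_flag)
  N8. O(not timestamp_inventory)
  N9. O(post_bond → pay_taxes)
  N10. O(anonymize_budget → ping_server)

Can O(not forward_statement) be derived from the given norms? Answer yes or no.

F(pay_taxes) at premise 3 means O(not pay_taxes).
Premise 9 is O(post_bond → pay_taxes); contrapositively O(not pay_taxes → not post_bond). Since O(not pay_taxes) holds, K gives O(not post_bond).
Premise 4, O(ping_server → post_bond), contraposes to O(not post_bond → not ping_server); with O(not post_bond) we get O(not ping_server).
The contrapositive of premise 10 (O(anonymize_budget → ping_server)) is O(not ping_server → not anonymize_budget), and O(not ping_server) is already established, so O(not anonymize_budget).
With premise 5, O(not anonymize_budget → not raise_flag), the K-axiom yields O(not raise_flag).
Premise 7, O(forward_statement → raise_flag), contraposes to O(not raise_flag → not forward_statement); with O(not raise_flag) we get O(not forward_statement).
Premises 1, 2, 6, 8 do not contribute to this derivation.
So O(not forward_statement) follows.

Yes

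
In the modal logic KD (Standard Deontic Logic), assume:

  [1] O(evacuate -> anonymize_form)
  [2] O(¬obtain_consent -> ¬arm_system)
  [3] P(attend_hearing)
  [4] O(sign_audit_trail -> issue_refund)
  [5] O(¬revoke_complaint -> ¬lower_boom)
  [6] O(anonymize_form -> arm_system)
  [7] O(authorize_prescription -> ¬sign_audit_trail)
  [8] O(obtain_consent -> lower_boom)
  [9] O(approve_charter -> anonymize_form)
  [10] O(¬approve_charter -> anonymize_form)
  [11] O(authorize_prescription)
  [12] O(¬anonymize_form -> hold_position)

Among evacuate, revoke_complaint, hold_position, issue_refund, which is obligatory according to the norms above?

Premises 10 and 9 cover both cases: O(¬approve_charter -> anonymize_form) and O(approve_charter -> anonymize_form). Since ¬approve_charter ∨ approve_charter is a tautology, O(anonymize_form) follows.
From O(anonymize_form) and premise 6, O(anonymize_form -> arm_system), we obtain O(arm_system).
Premise 2 is O(¬obtain_consent -> ¬arm_system); contrapositively O(arm_system -> obtain_consent). Since O(arm_system) holds, K gives O(obtain_consent).
Applying K to premise 8 (O(obtain_consent -> lower_boom)) and O(obtain_consent) yields O(lower_boom).
Premise 5, O(¬revoke_complaint -> ¬lower_boom), contraposes to O(lower_boom -> revoke_complaint); with O(lower_boom) we get O(revoke_complaint).
So O(revoke_complaint) holds — revoke_complaint is obligatory. None of the other listed options is made obligatory by any chain of premises.

revoke_complaint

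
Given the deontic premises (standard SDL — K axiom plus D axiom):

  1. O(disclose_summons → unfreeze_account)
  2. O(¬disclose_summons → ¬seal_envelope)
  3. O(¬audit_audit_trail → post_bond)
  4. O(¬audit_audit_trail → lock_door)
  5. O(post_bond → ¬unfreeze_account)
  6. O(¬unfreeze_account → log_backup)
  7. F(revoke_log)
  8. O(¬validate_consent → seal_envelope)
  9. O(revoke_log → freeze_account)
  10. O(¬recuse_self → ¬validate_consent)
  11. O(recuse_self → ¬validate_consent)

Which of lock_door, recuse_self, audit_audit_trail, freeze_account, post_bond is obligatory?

audit_audit_trail

Premises 11 and 10 cover both cases: O(recuse_self → ¬validate_consent) and O(¬recuse_self → ¬validate_consent). Since recuse_self ∨ ¬recuse_self is a tautology, O(¬validate_consent) follows.
With premise 8, O(¬validate_consent → seal_envelope), the K-axiom yields O(seal_envelope).
The contrapositive of premise 2 (O(¬disclose_summons → ¬seal_envelope)) is O(seal_envelope → disclose_summons), and O(seal_envelope) is already established, so O(disclose_summons).
Premise 1 is O(disclose_summons → unfreeze_account); since O(disclose_summons), deontic closure gives O(unfreeze_account).
Premise 5 is O(post_bond → ¬unfreeze_account); contrapositively O(unfreeze_account → ¬post_bond). Since O(unfreeze_account) holds, K gives O(¬post_bond).
Premise 3, O(¬audit_audit_trail → post_bond), contraposes to O(¬post_bond → audit_audit_trail); with O(¬post_bond) we get O(audit_audit_trail).
So O(audit_audit_trail) holds — audit_audit_trail is obligatory. None of the other listed options is made obligatory by any chain of premises.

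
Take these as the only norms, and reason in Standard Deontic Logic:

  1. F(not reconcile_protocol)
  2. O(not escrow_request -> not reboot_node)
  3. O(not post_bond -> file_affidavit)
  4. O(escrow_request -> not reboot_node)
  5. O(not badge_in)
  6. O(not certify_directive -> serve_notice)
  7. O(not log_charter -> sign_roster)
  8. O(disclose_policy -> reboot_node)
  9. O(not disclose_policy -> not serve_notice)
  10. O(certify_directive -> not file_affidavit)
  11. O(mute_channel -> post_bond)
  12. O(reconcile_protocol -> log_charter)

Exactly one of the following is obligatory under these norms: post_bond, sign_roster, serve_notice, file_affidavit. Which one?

By case analysis on escrow_request: premise 4 gives O(escrow_request -> not reboot_node) and premise 2 gives O(not escrow_request -> not reboot_node), so O(not reboot_node) either way.
Premise 8 is O(disclose_policy -> reboot_node); contrapositively O(not reboot_node -> not disclose_policy). Since O(not reboot_node) holds, K gives O(not disclose_policy).
From O(not disclose_policy) and premise 9, O(not disclose_policy -> not serve_notice), we obtain O(not serve_notice).
Premise 6, O(not certify_directive -> serve_notice), contraposes to O(not serve_notice -> certify_directive); with O(not serve_notice) we get O(certify_directive).
Premise 10 is O(certify_directive -> not file_affidavit); since O(certify_directive), deontic closure gives O(not file_affidavit).
The contrapositive of premise 3 (O(not post_bond -> file_affidavit)) is O(not file_affidavit -> post_bond), and O(not file_affidavit) is already established, so O(post_bond).
So O(post_bond) holds — post_bond is obligatory. None of the other listed options is made obligatory by any chain of premises.

post_bond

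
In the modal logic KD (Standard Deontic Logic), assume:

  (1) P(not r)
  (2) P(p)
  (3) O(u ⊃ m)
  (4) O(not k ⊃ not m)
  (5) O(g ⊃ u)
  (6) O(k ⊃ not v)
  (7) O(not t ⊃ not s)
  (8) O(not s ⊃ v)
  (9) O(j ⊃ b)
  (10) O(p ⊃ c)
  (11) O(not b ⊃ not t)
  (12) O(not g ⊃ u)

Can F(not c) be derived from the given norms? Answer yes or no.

No

Premise 10 is O(p ⊃ c), but O(p) is not derivable from the premises (the permission P(p) asserts only not O(not p), not O(p)), so it does not yield O(c).
No other premise forces O(c). An ideal world satisfying every premise can still have not c true, so F(not c) is not derivable.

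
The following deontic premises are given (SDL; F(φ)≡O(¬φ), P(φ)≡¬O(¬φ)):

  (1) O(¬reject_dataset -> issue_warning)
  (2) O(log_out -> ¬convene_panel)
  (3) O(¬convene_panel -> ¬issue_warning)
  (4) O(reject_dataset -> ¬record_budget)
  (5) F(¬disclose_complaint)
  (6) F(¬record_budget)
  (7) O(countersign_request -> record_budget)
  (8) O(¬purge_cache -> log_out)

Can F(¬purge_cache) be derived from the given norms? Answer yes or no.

Yes

F(¬record_budget) at premise 6 means O(record_budget).
The contrapositive of premise 4 (O(reject_dataset -> ¬record_budget)) is O(record_budget -> ¬reject_dataset), and O(record_budget) is already established, so O(¬reject_dataset).
With premise 1, O(¬reject_dataset -> issue_warning), the K-axiom yields O(issue_warning).
Premise 3, O(¬convene_panel -> ¬issue_warning), contraposes to O(issue_warning -> convene_panel); with O(issue_warning) we get O(convene_panel).
The contrapositive of premise 2 (O(log_out -> ¬convene_panel)) is O(convene_panel -> ¬log_out), and O(convene_panel) is already established, so O(¬log_out).
Premise 8, O(¬purge_cache -> log_out), contraposes to O(¬log_out -> purge_cache); with O(¬log_out) we get O(purge_cache).
Premises 5, 7 do not contribute to this derivation.
So O(purge_cache) holds, i.e. F(¬purge_cache). The claim follows.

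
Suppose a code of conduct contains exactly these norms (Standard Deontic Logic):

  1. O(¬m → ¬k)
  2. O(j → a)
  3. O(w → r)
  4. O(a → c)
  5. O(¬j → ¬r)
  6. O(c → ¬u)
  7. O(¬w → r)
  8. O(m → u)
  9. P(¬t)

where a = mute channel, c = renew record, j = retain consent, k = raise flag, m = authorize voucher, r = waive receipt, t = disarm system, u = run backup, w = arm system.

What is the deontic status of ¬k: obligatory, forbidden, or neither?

Obligatory

Premises 7 and 3 cover both cases: O(¬w → r) and O(w → r). Since ¬w ∨ w is a tautology, O(r) follows.
Premise 5 is O(¬j → ¬r); contrapositively O(r → j). Since O(r) holds, K gives O(j).
Applying K to premise 2 (O(j → a)) and O(j) yields O(a).
From O(a) and premise 4, O(a → c), we obtain O(c).
With premise 6, O(c → ¬u), the K-axiom yields O(¬u).
Premise 8, O(m → u), contraposes to O(¬u → ¬m); with O(¬u) we get O(¬m).
Applying K to premise 1 (O(¬m → ¬k)) and O(¬m) yields O(¬k).
Premise 9 does not contribute to this derivation.
Hence ¬k is obligatory.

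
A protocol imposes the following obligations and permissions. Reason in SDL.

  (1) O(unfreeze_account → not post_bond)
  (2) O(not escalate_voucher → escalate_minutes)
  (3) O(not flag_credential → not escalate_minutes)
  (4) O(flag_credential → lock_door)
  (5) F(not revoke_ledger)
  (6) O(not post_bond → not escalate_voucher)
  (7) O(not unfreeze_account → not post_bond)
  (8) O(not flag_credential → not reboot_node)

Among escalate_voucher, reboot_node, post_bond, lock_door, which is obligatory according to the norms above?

Premises 7 and 1 cover both cases: O(not unfreeze_account → not post_bond) and O(unfreeze_account → not post_bond). Since not unfreeze_account ∨ unfreeze_account is a tautology, O(not post_bond) follows.
From O(not post_bond) and premise 6, O(not post_bond → not escalate_voucher), we obtain O(not escalate_voucher).
Premise 2 is O(not escalate_voucher → escalate_minutes); since O(not escalate_voucher), deontic closure gives O(escalate_minutes).
Premise 3 is O(not flag_credential → not escalate_minutes); contrapositively O(escalate_minutes → flag_credential). Since O(escalate_minutes) holds, K gives O(flag_credential).
Premise 4 is O(flag_credential → lock_door); since O(flag_credential), deontic closure gives O(lock_door).
So O(lock_door) holds — lock_door is obligatory. None of the other listed options is made obligatory by any chain of premises.

lock_door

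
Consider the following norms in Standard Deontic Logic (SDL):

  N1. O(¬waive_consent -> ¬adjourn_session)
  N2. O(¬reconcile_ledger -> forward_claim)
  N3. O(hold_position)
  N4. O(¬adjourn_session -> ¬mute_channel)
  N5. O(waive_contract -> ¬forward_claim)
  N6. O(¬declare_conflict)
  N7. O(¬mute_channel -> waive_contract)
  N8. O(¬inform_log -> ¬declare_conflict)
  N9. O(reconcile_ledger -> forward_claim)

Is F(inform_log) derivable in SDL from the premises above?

Premise 8 is O(¬inform_log -> ¬declare_conflict); even if O(¬declare_conflict) held, inferring O(¬inform_log) would be affirming the consequent — invalid.
No other premise forces O(¬inform_log). An ideal world satisfying every premise can still have inform_log true, so F(inform_log) is not derivable.

No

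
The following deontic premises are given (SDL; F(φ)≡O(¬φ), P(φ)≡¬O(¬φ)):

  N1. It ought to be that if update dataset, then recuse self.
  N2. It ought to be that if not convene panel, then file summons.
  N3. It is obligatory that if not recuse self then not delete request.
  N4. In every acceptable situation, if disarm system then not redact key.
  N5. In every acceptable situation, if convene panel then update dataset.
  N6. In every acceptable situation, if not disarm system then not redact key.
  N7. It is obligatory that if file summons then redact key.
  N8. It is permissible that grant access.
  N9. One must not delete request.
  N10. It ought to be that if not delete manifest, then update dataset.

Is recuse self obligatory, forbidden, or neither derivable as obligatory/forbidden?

Obligatory

By case analysis on disarm_system: premise 4 gives O(disarm_system → ¬redact_key) and premise 6 gives O(¬disarm_system → ¬redact_key), so O(¬redact_key) either way.
Premise 7 is O(file_summons → redact_key); contrapositively O(¬redact_key → ¬file_summons). Since O(¬redact_key) holds, K gives O(¬file_summons).
Premise 2, O(¬convene_panel → file_summons), contraposes to O(¬file_summons → convene_panel); with O(¬file_summons) we get O(convene_panel).
With premise 5, O(convene_panel → update_dataset), the K-axiom yields O(update_dataset).
From O(update_dataset) and premise 1, O(update_dataset → recuse_self), we obtain O(recuse_self).
Premises 3, 8, 9, 10 do not contribute to this derivation.
Hence recuse_self is obligatory.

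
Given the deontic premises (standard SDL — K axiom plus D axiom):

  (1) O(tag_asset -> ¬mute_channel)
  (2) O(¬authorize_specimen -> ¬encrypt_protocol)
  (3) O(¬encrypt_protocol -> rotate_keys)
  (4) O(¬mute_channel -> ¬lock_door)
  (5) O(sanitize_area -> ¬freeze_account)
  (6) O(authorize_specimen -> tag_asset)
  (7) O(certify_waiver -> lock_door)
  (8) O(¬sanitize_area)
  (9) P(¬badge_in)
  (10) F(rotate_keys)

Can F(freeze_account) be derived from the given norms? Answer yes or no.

No

Premise 5 is O(sanitize_area -> ¬freeze_account), but O(sanitize_area) is not derivable from the premises, so it does not yield O(¬freeze_account).
No other premise forces O(¬freeze_account). An ideal world satisfying every premise can still have freeze_account true, so F(freeze_account) is not derivable.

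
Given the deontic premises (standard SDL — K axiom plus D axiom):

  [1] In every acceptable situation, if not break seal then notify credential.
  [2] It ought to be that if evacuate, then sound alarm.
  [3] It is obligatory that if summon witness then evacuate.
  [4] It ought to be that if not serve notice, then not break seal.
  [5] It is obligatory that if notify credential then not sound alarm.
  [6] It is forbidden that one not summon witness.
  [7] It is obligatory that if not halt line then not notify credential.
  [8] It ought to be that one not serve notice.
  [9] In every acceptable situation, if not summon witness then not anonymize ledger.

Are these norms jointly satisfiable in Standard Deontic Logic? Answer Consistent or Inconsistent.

Premise 6 is F(¬summon_witness), i.e. O(summon_witness).
From O(summon_witness) and premise 3, O(summon_witness → evacuate), we obtain O(evacuate).
Applying K to premise 2 (O(evacuate → sound_alarm)) and O(evacuate) yields O(sound_alarm).
The contrapositive of premise 5 (O(notify_credential → ¬sound_alarm)) is O(sound_alarm → ¬notify_credential), and O(sound_alarm) is already established, so O(¬notify_credential).
The contrapositive of premise 1 (O(¬break_seal → notify_credential)) is O(¬notify_credential → break_seal), and O(¬notify_credential) is already established, so O(break_seal).
Premise 4 is O(¬serve_notice → ¬break_seal); contrapositively O(break_seal → serve_notice). Since O(break_seal) holds, K gives O(serve_notice).
Yet premise 8 states O(¬serve_notice).
We now have both O(serve_notice) and O(¬serve_notice) — serve_notice is simultaneously obligatory and forbidden, violating the D-axiom.

Inconsistent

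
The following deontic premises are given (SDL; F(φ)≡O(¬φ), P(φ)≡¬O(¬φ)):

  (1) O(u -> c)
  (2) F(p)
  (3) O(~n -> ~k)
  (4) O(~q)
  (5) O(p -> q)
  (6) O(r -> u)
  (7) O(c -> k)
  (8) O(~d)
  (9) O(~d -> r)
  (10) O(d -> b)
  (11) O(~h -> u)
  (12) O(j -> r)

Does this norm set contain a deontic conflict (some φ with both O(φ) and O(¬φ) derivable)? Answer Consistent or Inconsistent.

Premise 5 is O(p -> q), but O(p) is not derivable from the premises, so it does not yield O(q).
So O(q) is not derivable, and the apparent clash with O(~q) does not arise.
A world satisfying every obligation exists (e.g. b=false, c=true, d=false, h=false, j=false, k=true, n=true, p=false, q=false, r=true, u=true); no atom is both obligatory and forbidden, so the set is consistent.

Consistent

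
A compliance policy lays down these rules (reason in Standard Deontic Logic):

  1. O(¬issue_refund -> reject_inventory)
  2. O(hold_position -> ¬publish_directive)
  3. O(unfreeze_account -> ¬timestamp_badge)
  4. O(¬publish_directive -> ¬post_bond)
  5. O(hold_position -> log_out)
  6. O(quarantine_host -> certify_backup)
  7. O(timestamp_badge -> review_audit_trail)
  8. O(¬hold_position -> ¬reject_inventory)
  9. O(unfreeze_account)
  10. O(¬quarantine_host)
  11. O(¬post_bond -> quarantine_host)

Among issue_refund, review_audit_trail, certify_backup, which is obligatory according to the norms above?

From premise 10 we have O(¬quarantine_host).
The contrapositive of premise 11 (O(¬post_bond -> quarantine_host)) is O(¬quarantine_host -> post_bond), and O(¬quarantine_host) is already established, so O(post_bond).
Premise 4, O(¬publish_directive -> ¬post_bond), contraposes to O(post_bond -> publish_directive); with O(post_bond) we get O(publish_directive).
The contrapositive of premise 2 (O(hold_position -> ¬publish_directive)) is O(publish_directive -> ¬hold_position), and O(publish_directive) is already established, so O(¬hold_position).
Applying K to premise 8 (O(¬hold_position -> ¬reject_inventory)) and O(¬hold_position) yields O(¬reject_inventory).
The contrapositive of premise 1 (O(¬issue_refund -> reject_inventory)) is O(¬reject_inventory -> issue_refund), and O(¬reject_inventory) is already established, so O(issue_refund).
So O(issue_refund) holds — issue_refund is obligatory. None of the other listed options is made obligatory by any chain of premises.

issue_refund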